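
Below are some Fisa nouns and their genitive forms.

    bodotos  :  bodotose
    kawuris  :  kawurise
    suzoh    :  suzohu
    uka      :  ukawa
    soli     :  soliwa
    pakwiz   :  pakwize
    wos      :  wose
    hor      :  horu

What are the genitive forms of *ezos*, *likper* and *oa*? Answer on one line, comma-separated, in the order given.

The pattern is sibilance of the final sound: -e when the stem ends in a sibilant (*bodotos*, *kawuris*, *pakwiz*, *wos*); -u when the stem ends in a non-sibilant consonant (*suzoh*, *hor*); -wa when the stem ends in a vowel (*uka*, *soli*).
*ezos*: final sound = /s/, a sibilant → -e → *ezose*.
Since the final sound of *likper* is /r/ (a non-sibilant consonant), it takes -u, giving *likperu*.
Since the final sound of *oa* is /a/ (a vowel), it takes -wa, giving *oawa*.

ezose, likperu, oawa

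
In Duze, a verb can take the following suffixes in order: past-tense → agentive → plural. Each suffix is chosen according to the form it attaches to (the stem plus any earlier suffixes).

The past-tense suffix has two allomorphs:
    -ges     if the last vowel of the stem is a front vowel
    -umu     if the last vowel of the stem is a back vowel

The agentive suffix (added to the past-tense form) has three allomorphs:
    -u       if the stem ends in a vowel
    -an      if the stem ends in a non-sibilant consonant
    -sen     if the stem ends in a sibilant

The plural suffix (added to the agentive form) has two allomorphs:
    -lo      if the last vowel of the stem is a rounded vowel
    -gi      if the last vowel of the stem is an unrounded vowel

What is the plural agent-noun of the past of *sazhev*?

*sazhev*: last vowel = /e/, a front vowel → -ges → *sazhevges*.
The past-tense form *sazhevges*: final sound = /s/, a sibilant → -sen → *sazhevgessen*.
The agentive form *sazhevgessen* — last vowel /e/ (an unrounded vowel) → -gi → *sazhevgessengi*.

sazhevgessengi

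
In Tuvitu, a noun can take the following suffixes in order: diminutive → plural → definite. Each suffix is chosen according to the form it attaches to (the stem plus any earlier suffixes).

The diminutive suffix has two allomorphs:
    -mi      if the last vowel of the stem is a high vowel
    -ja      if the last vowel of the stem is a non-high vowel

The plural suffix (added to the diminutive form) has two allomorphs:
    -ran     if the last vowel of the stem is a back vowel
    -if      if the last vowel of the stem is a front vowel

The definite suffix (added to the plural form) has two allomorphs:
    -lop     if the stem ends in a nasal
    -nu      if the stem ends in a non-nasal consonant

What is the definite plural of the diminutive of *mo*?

The last vowel of *mo* is /o/, which is a non-high vowel, so the diminutive suffix is -ja, giving *moja*.
Since the last vowel of the diminutive form *moja* is /a/ (a back vowel), it takes -ran, giving *mojaran*.
The final consonant of the plural form *mojaran* is /n/, which is a nasal, so the definite suffix is -lop, giving *mojaranlop*.

mojaranlop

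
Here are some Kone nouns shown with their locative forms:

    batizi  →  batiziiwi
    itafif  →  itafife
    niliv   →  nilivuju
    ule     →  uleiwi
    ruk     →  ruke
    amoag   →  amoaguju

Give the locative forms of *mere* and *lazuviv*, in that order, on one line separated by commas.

The suffix is conditioned by the final sound: -e when the stem ends in a voiceless consonant (*itafif*, *ruk*); -uju when the stem ends in a voiced consonant (*niliv*, *amoag*); -iwi when the stem ends in a vowel (*batizi*, *ule*).
The final sound of *mere* is /e/, which is a vowel, so the suffix is -iwi, giving *mereiwi*.
*lazuviv* — final sound /v/ (a voiced consonant) → -uju → *lazuvivuju*.

mereiwi, lazuvivuju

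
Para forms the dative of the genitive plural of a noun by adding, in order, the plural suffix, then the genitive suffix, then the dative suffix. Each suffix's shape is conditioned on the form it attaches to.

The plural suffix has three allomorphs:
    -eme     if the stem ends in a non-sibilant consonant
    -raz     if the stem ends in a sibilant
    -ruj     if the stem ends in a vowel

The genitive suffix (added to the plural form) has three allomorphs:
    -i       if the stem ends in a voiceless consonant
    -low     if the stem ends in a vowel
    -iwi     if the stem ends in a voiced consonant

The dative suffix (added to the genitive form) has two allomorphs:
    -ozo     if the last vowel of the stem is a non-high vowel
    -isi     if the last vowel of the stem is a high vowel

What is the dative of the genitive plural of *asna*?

Since the final sound of *asna* is /a/ (a vowel), it takes -ruj, giving *asnaruj*.
The final sound of the plural form *asnaruj* is /j/, which is a voiced consonant, so the genitive suffix is -iwi, giving *asnarujiwi*.
The genitive form *asnarujiwi* — last vowel /i/ (a high vowel) → -isi → *asnarujiwiisi*.

asnarujiwiisi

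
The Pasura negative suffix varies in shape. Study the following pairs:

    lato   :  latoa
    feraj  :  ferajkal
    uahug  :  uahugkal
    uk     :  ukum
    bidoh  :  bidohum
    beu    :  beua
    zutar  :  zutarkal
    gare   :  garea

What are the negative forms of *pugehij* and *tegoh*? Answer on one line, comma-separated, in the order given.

pugehijkal, tegohum

Looking at the final sound of each stem: -um when the stem ends in a voiceless consonant (*uk*, *bidoh*); -kal when the stem ends in a voiced consonant (*feraj*, *uahug*, *zutar*); -a when the stem ends in a vowel (*lato*, *beu*, *gare*).
Since the final sound of *pugehij* is /j/ (a voiced consonant), it takes -kal, giving *pugehijkal*.
Since the final sound of *tegoh* is /h/ (a voiceless consonant), it takes -um, giving *tegohum*.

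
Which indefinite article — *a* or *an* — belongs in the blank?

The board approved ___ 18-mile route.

an

The indefinite article is chosen by the initial *sound* of the following word, not its spelling.
The number *18* is spoken "eighteen", beginning with /ˌeɪˈtiːn/ — a vowel sound.
So the article is *an*: The board approved an 18-mile route.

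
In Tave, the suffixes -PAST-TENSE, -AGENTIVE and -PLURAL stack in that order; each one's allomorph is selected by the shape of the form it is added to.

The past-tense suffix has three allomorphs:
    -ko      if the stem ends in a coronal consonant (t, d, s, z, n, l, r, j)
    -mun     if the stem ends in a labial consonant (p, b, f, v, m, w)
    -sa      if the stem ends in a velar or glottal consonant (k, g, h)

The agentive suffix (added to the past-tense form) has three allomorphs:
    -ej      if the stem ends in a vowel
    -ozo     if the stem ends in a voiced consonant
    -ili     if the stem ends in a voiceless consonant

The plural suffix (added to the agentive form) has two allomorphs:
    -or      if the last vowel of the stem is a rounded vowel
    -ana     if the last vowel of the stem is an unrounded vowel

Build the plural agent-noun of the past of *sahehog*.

sahehogsaejana

The final consonant of *sahehog* is /g/, which is velar/glottal, so the past-tense suffix is -sa, giving *sahehogsa*.
The final sound of the past-tense form *sahehogsa* is /a/, which is a vowel, so the agentive suffix is -ej, giving *sahehogsaej*.
The agentive form *sahehogsaej*: last vowel = /e/, an unrounded vowel → -ana → *sahehogsaejana*.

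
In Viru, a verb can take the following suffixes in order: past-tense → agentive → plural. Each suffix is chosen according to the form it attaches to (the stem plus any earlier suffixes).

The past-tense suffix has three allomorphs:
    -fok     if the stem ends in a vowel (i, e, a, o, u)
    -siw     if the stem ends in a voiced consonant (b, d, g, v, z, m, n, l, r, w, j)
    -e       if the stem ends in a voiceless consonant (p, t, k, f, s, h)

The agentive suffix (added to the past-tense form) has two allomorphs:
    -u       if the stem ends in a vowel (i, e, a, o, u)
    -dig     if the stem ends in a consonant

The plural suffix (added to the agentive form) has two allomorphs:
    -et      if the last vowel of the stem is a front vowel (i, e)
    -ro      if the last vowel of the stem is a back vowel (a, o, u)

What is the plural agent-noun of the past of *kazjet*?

kazjeteuro

*kazjet*: final sound = /t/, a voiceless consonant → -e → *kazjete*.
Since the final sound of the past-tense form *kazjete* is /e/ (a vowel), it takes -u, giving *kazjeteu*.
The agentive form *kazjeteu*: last vowel = /u/, a back vowel → -ro → *kazjeteuro*.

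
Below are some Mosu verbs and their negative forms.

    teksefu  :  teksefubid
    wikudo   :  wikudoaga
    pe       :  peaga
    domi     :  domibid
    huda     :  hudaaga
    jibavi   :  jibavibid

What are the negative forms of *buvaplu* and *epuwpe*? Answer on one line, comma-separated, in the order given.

buvaplubid, epuwpeaga

The suffix is conditioned by the last vowel: -bid when the last vowel of the stem is a high vowel (*teksefu*, *domi*, *jibavi*); -aga when the last vowel of the stem is a non-high vowel (*wikudo*, *pe*, *huda*).
*buvaplu* — last vowel /u/ (a high vowel) → -bid → *buvaplubid*.
The last vowel of *epuwpe* is /e/, which is a non-high vowel, so the suffix is -aga, giving *epuwpeaga*.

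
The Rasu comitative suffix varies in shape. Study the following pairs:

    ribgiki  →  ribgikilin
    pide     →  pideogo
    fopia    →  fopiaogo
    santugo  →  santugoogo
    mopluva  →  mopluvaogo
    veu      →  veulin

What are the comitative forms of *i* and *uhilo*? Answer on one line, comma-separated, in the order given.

The alternation tracks the last vowel of the stem — -lin when the last vowel of the stem is a high vowel (*ribgiki*, *veu*); -ogo when the last vowel of the stem is a non-high vowel (*pide*, *fopia*, *santugo*, *mopluva*).
Since the last vowel of *i* is /i/ (a high vowel), it takes -lin, giving *ilin*.
The last vowel of *uhilo* is /o/, which is a non-high vowel, so the suffix is -ogo, giving *uhiloogo*.

ilin, uhiloogo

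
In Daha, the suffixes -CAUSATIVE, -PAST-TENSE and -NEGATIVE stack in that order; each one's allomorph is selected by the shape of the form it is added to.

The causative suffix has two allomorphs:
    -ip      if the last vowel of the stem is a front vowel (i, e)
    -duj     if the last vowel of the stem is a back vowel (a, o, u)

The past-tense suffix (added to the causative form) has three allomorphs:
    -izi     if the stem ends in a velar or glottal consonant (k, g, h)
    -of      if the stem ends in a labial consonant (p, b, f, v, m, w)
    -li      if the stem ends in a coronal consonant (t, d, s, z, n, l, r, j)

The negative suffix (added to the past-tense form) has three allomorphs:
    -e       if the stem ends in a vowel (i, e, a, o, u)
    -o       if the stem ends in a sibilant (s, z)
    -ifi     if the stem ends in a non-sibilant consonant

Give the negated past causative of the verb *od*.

oddujlie

*od* — last vowel /o/ (a back vowel) → -duj → *odduj*.
The final consonant of the causative form *odduj* is /j/, which is coronal, so the past-tense suffix is -li, giving *oddujli*.
Since the final sound of the past-tense form *oddujli* is /i/ (a vowel), it takes -e, giving *oddujlie*.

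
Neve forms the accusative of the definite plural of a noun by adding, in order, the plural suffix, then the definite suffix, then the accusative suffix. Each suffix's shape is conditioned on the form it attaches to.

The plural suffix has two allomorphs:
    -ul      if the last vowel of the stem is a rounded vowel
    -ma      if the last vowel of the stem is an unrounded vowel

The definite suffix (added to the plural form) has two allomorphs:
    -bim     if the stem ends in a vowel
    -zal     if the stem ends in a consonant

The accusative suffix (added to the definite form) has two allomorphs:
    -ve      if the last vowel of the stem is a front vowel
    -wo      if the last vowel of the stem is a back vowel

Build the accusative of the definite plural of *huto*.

*huto* — last vowel /o/ (a rounded vowel) → -ul → *hutoul*.
The final sound of the plural form *hutoul* is /l/, which is a consonant, so the definite suffix is -zal, giving *hutoulzal*.
Since the last vowel of the definite form *hutoulzal* is /a/ (a back vowel), it takes -wo, giving *hutoulzalwo*.

hutoulzalwo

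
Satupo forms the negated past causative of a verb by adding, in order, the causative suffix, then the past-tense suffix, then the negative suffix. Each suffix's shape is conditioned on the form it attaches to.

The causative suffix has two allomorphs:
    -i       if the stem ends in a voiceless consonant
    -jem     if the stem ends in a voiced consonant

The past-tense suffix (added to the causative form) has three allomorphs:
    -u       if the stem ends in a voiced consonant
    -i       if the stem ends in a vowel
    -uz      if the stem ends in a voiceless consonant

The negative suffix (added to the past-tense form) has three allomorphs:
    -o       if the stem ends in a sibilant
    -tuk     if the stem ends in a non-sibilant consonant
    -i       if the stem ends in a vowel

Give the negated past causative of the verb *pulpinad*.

pulpinadjemui

*pulpinad* — final consonant /d/ (voiced) → -jem → *pulpinadjem*.
The causative form *pulpinadjem*: final sound = /m/, a voiced consonant → -u → *pulpinadjemu*.
The past-tense form *pulpinadjemu* — final sound /u/ (a vowel) → -i → *pulpinadjemui*.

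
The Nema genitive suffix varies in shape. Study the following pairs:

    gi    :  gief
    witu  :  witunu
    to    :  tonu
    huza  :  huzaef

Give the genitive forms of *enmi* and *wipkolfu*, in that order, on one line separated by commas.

enmief, wipkolfunu

The pattern is rounding harmony: -nu when the last vowel of the stem is a rounded vowel (*witu*, *to*); -ef when the last vowel of the stem is an unrounded vowel (*gi*, *huza*).
The last vowel of *enmi* is /i/, which is an unrounded vowel, so the suffix is -ef, giving *enmief*.
Since the last vowel of *wipkolfu* is /u/ (a rounded vowel), it takes -nu, giving *wipkolfunu*.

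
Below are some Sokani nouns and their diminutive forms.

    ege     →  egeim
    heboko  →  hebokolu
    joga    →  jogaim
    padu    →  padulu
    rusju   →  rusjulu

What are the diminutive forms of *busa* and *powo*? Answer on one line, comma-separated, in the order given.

Looking at the last vowel of each stem: -lu when the last vowel of the stem is a rounded vowel (*heboko*, *padu*, *rusju*); -im when the last vowel of the stem is an unrounded vowel (*ege*, *joga*).
Since the last vowel of *busa* is /a/ (an unrounded vowel), it takes -im, giving *busaim*.
Since the last vowel of *powo* is /o/ (a rounded vowel), it takes -lu, giving *powolu*.

busaim, powolu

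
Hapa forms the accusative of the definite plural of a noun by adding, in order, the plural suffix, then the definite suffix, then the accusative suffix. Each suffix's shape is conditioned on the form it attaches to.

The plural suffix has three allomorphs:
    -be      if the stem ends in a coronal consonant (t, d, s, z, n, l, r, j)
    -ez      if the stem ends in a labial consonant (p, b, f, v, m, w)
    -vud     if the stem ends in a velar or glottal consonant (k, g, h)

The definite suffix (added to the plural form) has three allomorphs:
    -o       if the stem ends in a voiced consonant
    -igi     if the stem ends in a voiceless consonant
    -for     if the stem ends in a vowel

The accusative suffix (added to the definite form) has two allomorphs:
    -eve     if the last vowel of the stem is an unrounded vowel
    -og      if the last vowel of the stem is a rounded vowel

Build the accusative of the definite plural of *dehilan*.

The final consonant of *dehilan* is /n/, which is coronal, so the plural suffix is -be, giving *dehilanbe*.
Since the final sound of the plural form *dehilanbe* is /e/ (a vowel), it takes -for, giving *dehilanbefor*.
The definite form *dehilanbefor* — last vowel /o/ (a rounded vowel) → -og → *dehilanbeforog*.

dehilanbeforog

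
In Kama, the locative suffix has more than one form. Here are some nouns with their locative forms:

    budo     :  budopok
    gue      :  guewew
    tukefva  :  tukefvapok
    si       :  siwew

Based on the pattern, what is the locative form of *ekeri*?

ekeriwew

Looking at the last vowel of each stem: -wew when the last vowel of the stem is a front vowel (*gue*, *si*); -pok when the last vowel of the stem is a back vowel (*budo*, *tukefva*).
*ekeri* — last vowel /i/ (a front vowel) → -wew → *ekeriwew*.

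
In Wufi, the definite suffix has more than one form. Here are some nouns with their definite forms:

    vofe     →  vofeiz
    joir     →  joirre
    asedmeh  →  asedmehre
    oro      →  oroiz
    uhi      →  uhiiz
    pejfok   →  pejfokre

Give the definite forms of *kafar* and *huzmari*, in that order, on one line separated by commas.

The alternation tracks the final sound of the stem — -re when the stem ends in a consonant (*joir*, *asedmeh*, *pejfok*); -iz when the stem ends in a vowel (*vofe*, *oro*, *uhi*).
The final sound of *kafar* is /r/, which is a consonant, so the suffix is -re, giving *kafarre*.
*huzmari*: final sound = /i/, a vowel → -iz → *huzmariiz*.

kafarre, huzmariiz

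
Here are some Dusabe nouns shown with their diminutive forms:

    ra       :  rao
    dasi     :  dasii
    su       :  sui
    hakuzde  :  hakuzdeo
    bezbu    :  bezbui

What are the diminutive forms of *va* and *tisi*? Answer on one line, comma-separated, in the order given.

The pattern is height harmony: -i when the last vowel of the stem is a high vowel (*dasi*, *su*, *bezbu*); -o when the last vowel of the stem is a non-high vowel (*ra*, *hakuzde*).
The last vowel of *va* is /a/, which is a non-high vowel, so the suffix is -o, giving *vao*.
*tisi* — last vowel /i/ (a high vowel) → -i → *tisii*.

vao, tisii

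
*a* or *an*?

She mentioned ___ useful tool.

The indefinite article is chosen by the initial *sound* of the following word, not its spelling.
*useful* begins with the sound /juː/ (u pronounced /juː/) — a consonant sound.
So the article is *a*: She mentioned a useful tool.

a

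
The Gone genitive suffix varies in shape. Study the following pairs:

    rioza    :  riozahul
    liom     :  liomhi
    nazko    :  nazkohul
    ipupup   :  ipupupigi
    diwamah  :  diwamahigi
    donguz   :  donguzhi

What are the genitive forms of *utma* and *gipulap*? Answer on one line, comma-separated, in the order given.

utmahul, gipulapigi

The alternation tracks the final sound of the stem — -igi when the stem ends in a voiceless consonant (*ipupup*, *diwamah*); -hi when the stem ends in a voiced consonant (*liom*, *donguz*); -hul when the stem ends in a vowel (*rioza*, *nazko*).
*utma* — final sound /a/ (a vowel) → -hul → *utmahul*.
Since the final sound of *gipulap* is /p/ (a voiceless consonant), it takes -igi, giving *gipulapigi*.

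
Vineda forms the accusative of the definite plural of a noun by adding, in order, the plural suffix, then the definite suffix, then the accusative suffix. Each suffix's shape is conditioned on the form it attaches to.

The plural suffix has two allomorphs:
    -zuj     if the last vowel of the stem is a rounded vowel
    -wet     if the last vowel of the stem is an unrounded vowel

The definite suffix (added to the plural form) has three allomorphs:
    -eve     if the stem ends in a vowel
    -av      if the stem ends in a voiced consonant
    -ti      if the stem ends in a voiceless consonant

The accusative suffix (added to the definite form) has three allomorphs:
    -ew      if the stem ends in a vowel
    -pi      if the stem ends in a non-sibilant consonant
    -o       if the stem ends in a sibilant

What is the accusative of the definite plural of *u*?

*u*: last vowel = /u/, a rounded vowel → -zuj → *uzuj*.
The plural form *uzuj*: final sound = /j/, a voiced consonant → -av → *uzujav*.
Since the final sound of the definite form *uzujav* is /v/ (a non-sibilant consonant), it takes -pi, giving *uzujavpi*.

uzujavpi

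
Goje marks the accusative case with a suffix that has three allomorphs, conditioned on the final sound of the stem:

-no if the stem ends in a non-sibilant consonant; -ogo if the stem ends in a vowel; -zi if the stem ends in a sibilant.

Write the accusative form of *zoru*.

zoruogo

Since the final sound of *zoru* is /u/ (a vowel), it takes -ogo, giving *zoruogo*.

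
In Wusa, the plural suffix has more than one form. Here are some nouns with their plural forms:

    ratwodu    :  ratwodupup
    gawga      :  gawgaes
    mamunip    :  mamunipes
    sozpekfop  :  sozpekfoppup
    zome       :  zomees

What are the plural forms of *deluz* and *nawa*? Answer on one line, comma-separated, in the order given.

The pattern is rounding harmony: -pup when the last vowel of the stem is a rounded vowel (*ratwodu*, *sozpekfop*); -es when the last vowel of the stem is an unrounded vowel (*gawga*, *mamunip*, *zome*).
The last vowel of *deluz* is /u/, which is a rounded vowel, so the suffix is -pup, giving *deluzpup*.
Since the last vowel of *nawa* is /a/ (an unrounded vowel), it takes -es, giving *nawaes*.

deluzpup, nawaes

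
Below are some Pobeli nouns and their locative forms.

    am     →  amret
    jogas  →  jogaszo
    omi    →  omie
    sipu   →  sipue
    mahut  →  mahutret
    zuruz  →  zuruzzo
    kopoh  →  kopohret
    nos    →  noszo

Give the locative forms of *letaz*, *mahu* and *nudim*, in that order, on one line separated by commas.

letazzo, mahue, nudimret

The suffix is conditioned by the final sound: -zo when the stem ends in a sibilant (*jogas*, *zuruz*, *nos*); -ret when the stem ends in a non-sibilant consonant (*am*, *mahut*, *kopoh*); -e when the stem ends in a vowel (*omi*, *sipu*).
*letaz* — final sound /z/ (a sibilant) → -zo → *letazzo*.
Since the final sound of *mahu* is /u/ (a vowel), it takes -e, giving *mahue*.
*nudim*: final sound = /m/, a non-sibilant consonant → -ret → *nudimret*.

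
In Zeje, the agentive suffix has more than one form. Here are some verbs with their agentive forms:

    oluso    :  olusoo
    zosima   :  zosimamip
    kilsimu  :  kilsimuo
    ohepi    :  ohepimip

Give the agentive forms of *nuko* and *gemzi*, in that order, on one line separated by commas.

The pattern is rounding harmony: -o when the last vowel of the stem is a rounded vowel (*oluso*, *kilsimu*); -mip when the last vowel of the stem is an unrounded vowel (*zosima*, *ohepi*).
Since the last vowel of *nuko* is /o/ (a rounded vowel), it takes -o, giving *nukoo*.
*gemzi* — last vowel /i/ (an unrounded vowel) → -mip → *gemzimip*.

nukoo, gemzimip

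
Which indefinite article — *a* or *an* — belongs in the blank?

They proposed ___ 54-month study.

The indefinite article is chosen by the initial *sound* of the following word, not its spelling.
The number *54* is spoken "fifty-…", beginning with /ˈfɪfti/ — a consonant sound.
So the article is *a*: They proposed a 54-month study.

a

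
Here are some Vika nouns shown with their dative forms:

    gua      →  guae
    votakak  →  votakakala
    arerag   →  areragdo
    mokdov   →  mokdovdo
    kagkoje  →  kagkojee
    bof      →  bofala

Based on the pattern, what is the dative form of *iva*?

Looking at the final sound of each stem: -ala when the stem ends in a voiceless consonant (*votakak*, *bof*); -do when the stem ends in a voiced consonant (*arerag*, *mokdov*); -e when the stem ends in a vowel (*gua*, *kagkoje*).
*iva*: final sound = /a/, a vowel → -e → *ivae*.

ivae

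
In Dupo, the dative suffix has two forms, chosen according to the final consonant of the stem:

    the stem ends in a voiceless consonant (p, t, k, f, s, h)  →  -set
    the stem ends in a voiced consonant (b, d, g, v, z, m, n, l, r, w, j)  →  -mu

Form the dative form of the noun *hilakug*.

hilakugmu

*hilakug*: final consonant = /g/, voiced → -mu → *hilakugmu*.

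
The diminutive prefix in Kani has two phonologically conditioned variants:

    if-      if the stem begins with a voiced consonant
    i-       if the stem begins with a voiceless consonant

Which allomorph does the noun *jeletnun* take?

The first consonant of *jeletnun* is /j/, which is voiced, so the prefix is if-.

if-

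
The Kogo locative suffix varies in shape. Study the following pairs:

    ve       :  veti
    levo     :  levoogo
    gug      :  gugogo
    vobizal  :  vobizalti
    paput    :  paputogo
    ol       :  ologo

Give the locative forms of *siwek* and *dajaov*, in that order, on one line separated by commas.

siwekti, dajaovogo

The pattern is rounding harmony: -ogo when the last vowel of the stem is a rounded vowel (*levo*, *gug*, *paput*, *ol*); -ti when the last vowel of the stem is an unrounded vowel (*ve*, *vobizal*).
The last vowel of *siwek* is /e/, which is an unrounded vowel, so the suffix is -ti, giving *siwekti*.
*dajaov*: last vowel = /o/, a rounded vowel → -ogo → *dajaovogo*.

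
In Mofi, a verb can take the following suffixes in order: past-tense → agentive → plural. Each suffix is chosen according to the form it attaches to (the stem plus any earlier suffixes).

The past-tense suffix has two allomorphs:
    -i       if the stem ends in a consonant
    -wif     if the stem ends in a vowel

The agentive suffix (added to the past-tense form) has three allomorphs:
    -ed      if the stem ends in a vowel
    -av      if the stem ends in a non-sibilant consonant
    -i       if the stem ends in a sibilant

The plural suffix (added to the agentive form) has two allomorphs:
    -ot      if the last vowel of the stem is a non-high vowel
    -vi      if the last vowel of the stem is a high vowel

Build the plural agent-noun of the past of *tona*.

tonawifavot

*tona* — final sound /a/ (a vowel) → -wif → *tonawif*.
The past-tense form *tonawif* — final sound /f/ (a non-sibilant consonant) → -av → *tonawifav*.
Since the last vowel of the agentive form *tonawifav* is /a/ (a non-high vowel), it takes -ot, giving *tonawifavot*.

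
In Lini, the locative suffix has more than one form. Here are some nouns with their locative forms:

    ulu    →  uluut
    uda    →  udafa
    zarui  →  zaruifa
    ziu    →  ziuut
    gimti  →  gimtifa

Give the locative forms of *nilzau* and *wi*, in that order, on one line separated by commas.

Looking at the last vowel of each stem: -ut when the last vowel of the stem is a rounded vowel (*ulu*, *ziu*); -fa when the last vowel of the stem is an unrounded vowel (*uda*, *zarui*, *gimti*).
*nilzau*: last vowel = /u/, a rounded vowel → -ut → *nilzauut*.
*wi*: last vowel = /i/, an unrounded vowel → -fa → *wifa*.

nilzauut, wifa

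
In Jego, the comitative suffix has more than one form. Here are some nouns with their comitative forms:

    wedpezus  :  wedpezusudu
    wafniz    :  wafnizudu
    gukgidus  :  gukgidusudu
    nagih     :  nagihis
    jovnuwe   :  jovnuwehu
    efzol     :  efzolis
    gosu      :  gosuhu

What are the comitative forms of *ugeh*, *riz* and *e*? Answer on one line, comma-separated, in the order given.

The alternation tracks the final sound of the stem — -udu when the stem ends in a sibilant (*wedpezus*, *wafniz*, *gukgidus*); -is when the stem ends in a non-sibilant consonant (*nagih*, *efzol*); -hu when the stem ends in a vowel (*jovnuwe*, *gosu*).
Since the final sound of *ugeh* is /h/ (a non-sibilant consonant), it takes -is, giving *ugehis*.
Since the final sound of *riz* is /z/ (a sibilant), it takes -udu, giving *rizudu*.
The final sound of *e* is /e/, which is a vowel, so the suffix is -hu, giving *ehu*.

ugehis, rizudu, ehu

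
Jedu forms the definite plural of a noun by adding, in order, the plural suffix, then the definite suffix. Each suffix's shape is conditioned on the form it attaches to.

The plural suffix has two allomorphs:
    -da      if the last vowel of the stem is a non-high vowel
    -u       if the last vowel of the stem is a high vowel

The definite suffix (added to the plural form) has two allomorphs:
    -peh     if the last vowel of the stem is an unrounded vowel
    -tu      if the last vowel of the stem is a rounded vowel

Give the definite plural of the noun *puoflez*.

*puoflez*: last vowel = /e/, a non-high vowel → -da → *puoflezda*.
The plural form *puoflezda*: last vowel = /a/, an unrounded vowel → -peh → *puoflezdapeh*.

puoflezdapeh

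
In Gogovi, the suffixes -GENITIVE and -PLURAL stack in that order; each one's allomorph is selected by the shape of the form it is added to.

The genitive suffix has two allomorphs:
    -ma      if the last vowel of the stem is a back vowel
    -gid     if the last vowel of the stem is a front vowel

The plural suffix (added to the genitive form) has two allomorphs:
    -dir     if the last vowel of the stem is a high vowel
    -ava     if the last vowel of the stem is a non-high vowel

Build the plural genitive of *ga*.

Since the last vowel of *ga* is /a/ (a back vowel), it takes -ma, giving *gama*.
The genitive form *gama*: last vowel = /a/, a non-high vowel → -ava → *gamaava*.

gamaava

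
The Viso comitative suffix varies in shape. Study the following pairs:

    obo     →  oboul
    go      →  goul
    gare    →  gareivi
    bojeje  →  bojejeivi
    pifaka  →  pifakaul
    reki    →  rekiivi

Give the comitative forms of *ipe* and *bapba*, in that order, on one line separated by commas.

The alternation tracks the last vowel of the stem — -ivi when the last vowel of the stem is a front vowel (*gare*, *bojeje*, *reki*); -ul when the last vowel of the stem is a back vowel (*obo*, *go*, *pifaka*).
*ipe*: last vowel = /e/, a front vowel → -ivi → *ipeivi*.
*bapba* — last vowel /a/ (a back vowel) → -ul → *bapbaul*.

ipeivi, bapbaul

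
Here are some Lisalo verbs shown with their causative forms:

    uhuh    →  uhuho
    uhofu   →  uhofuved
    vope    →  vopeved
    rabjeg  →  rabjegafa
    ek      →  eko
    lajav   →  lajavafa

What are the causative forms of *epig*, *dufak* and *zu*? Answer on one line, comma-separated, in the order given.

The suffix is conditioned by the final sound: -o when the stem ends in a voiceless consonant (*uhuh*, *ek*); -afa when the stem ends in a voiced consonant (*rabjeg*, *lajav*); -ved when the stem ends in a vowel (*uhofu*, *vope*).
*epig*: final sound = /g/, a voiced consonant → -afa → *epigafa*.
*dufak* — final sound /k/ (a voiceless consonant) → -o → *dufako*.
The final sound of *zu* is /u/, which is a vowel, so the suffix is -ved, giving *zuved*.

epigafa, dufako, zuved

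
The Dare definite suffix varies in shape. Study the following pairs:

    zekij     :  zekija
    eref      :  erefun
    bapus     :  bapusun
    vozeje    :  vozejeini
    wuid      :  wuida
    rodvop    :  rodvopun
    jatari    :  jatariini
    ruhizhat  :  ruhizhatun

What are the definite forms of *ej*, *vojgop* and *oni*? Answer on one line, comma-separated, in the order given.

eja, vojgopun, oniini

The suffix is conditioned by the final sound: -un when the stem ends in a voiceless consonant (*eref*, *bapus*, *rodvop*, *ruhizhat*); -a when the stem ends in a voiced consonant (*zekij*, *wuid*); -ini when the stem ends in a vowel (*vozeje*, *jatari*).
*ej* — final sound /j/ (a voiced consonant) → -a → *eja*.
The final sound of *vojgop* is /p/, which is a voiceless consonant, so the suffix is -un, giving *vojgopun*.
*oni*: final sound = /i/, a vowel → -ini → *oniini*.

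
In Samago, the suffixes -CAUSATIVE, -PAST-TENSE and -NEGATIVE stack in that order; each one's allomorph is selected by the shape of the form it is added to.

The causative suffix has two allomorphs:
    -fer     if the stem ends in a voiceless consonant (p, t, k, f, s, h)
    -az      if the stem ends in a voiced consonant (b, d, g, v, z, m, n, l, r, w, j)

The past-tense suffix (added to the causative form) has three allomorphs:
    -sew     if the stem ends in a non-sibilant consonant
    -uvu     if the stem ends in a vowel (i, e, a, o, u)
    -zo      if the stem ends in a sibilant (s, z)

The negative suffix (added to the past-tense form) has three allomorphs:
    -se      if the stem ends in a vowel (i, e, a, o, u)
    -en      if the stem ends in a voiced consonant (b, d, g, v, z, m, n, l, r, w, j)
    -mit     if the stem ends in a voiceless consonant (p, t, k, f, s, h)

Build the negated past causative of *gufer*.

Since the final consonant of *gufer* is /r/ (voiced), it takes -az, giving *guferaz*.
The final sound of the causative form *guferaz* is /z/, which is a sibilant, so the past-tense suffix is -zo, giving *guferazzo*.
The past-tense form *guferazzo* — final sound /o/ (a vowel) → -se → *guferazzose*.

guferazzose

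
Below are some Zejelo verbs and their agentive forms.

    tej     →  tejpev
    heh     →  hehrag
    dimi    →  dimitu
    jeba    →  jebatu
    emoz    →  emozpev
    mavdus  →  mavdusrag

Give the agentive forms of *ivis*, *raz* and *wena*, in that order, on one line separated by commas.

The pattern is voicing of the final sound: -rag when the stem ends in a voiceless consonant (*heh*, *mavdus*); -pev when the stem ends in a voiced consonant (*tej*, *emoz*); -tu when the stem ends in a vowel (*dimi*, *jeba*).
Since the final sound of *ivis* is /s/ (a voiceless consonant), it takes -rag, giving *ivisrag*.
*raz* — final sound /z/ (a voiced consonant) → -pev → *razpev*.
Since the final sound of *wena* is /a/ (a vowel), it takes -tu, giving *wenatu*.

ivisrag, razpev, wenatu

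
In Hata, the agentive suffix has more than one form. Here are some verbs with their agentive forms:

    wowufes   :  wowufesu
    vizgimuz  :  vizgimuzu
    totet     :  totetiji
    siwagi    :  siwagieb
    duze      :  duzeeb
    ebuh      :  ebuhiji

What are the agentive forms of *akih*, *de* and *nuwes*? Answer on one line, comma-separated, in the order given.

The pattern is sibilance of the final sound: -u when the stem ends in a sibilant (*wowufes*, *vizgimuz*); -iji when the stem ends in a non-sibilant consonant (*totet*, *ebuh*); -eb when the stem ends in a vowel (*siwagi*, *duze*).
Since the final sound of *akih* is /h/ (a non-sibilant consonant), it takes -iji, giving *akihiji*.
Since the final sound of *de* is /e/ (a vowel), it takes -eb, giving *deeb*.
The final sound of *nuwes* is /s/, which is a sibilant, so the suffix is -u, giving *nuwesu*.

akihiji, deeb, nuwesu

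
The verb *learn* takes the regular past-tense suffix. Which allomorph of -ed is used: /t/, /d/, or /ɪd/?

/d/

The stem *learn* ends in a voiced sound other than /d/.
The -ed suffix is realized as /ɪd/ after /t, d/; as /t/ after other voiceless consonants; and as /d/ after other voiced sounds.
So -ed on *learn* is pronounced /d/.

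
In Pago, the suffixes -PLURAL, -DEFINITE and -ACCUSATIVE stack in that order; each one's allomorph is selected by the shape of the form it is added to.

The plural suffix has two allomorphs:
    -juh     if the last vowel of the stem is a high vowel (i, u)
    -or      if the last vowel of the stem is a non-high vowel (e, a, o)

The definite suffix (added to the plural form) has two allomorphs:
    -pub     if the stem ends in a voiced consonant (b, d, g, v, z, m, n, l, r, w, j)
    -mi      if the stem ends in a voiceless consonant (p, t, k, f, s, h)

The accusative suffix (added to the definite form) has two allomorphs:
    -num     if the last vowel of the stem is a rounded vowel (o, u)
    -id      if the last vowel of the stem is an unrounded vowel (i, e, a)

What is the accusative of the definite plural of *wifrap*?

wifraporpubnum

Since the last vowel of *wifrap* is /a/ (a non-high vowel), it takes -or, giving *wifrapor*.
Since the final consonant of the plural form *wifrapor* is /r/ (voiced), it takes -pub, giving *wifraporpub*.
The definite form *wifraporpub* — last vowel /u/ (a rounded vowel) → -num → *wifraporpubnum*.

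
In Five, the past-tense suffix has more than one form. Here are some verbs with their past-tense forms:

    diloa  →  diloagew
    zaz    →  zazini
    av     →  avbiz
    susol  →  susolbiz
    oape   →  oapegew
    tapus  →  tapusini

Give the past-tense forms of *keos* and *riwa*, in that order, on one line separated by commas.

The alternation tracks the final sound of the stem — -ini when the stem ends in a sibilant (*zaz*, *tapus*); -biz when the stem ends in a non-sibilant consonant (*av*, *susol*); -gew when the stem ends in a vowel (*diloa*, *oape*).
The final sound of *keos* is /s/, which is a sibilant, so the suffix is -ini, giving *keosini*.
*riwa* — final sound /a/ (a vowel) → -gew → *riwagew*.

keosini, riwagew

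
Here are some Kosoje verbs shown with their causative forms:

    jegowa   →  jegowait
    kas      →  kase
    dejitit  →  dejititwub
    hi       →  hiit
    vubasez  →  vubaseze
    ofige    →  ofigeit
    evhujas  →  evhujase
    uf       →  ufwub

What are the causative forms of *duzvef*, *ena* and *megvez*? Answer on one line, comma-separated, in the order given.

duzvefwub, enait, megveze

Looking at the final sound of each stem: -e when the stem ends in a sibilant (*kas*, *vubasez*, *evhujas*); -wub when the stem ends in a non-sibilant consonant (*dejitit*, *uf*); -it when the stem ends in a vowel (*jegowa*, *hi*, *ofige*).
The final sound of *duzvef* is /f/, which is a non-sibilant consonant, so the suffix is -wub, giving *duzvefwub*.
*ena* — final sound /a/ (a vowel) → -it → *enait*.
Since the final sound of *megvez* is /z/ (a sibilant), it takes -e, giving *megveze*.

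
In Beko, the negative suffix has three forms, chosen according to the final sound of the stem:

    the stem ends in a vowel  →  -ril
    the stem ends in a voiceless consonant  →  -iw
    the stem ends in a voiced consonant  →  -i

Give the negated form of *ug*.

ugi

*ug*: final sound = /g/, a voiced consonant → -i → *ugi*.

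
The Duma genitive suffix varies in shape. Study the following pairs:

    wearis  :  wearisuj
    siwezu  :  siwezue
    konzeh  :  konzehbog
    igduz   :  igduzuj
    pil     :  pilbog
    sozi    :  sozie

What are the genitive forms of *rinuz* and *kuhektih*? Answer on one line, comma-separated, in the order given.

rinuzuj, kuhektihbog

The alternation tracks the final sound of the stem — -uj when the stem ends in a sibilant (*wearis*, *igduz*); -bog when the stem ends in a non-sibilant consonant (*konzeh*, *pil*); -e when the stem ends in a vowel (*siwezu*, *sozi*).
Since the final sound of *rinuz* is /z/ (a sibilant), it takes -uj, giving *rinuzuj*.
*kuhektih* — final sound /h/ (a non-sibilant consonant) → -bog → *kuhektihbog*.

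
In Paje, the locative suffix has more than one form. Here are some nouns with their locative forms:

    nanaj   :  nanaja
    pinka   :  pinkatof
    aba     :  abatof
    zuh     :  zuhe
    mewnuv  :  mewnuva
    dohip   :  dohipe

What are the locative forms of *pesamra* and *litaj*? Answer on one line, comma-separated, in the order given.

The suffix is conditioned by the final sound: -e when the stem ends in a voiceless consonant (*zuh*, *dohip*); -a when the stem ends in a voiced consonant (*nanaj*, *mewnuv*); -tof when the stem ends in a vowel (*pinka*, *aba*).
Since the final sound of *pesamra* is /a/ (a vowel), it takes -tof, giving *pesamratof*.
The final sound of *litaj* is /j/, which is a voiced consonant, so the suffix is -a, giving *litaja*.

pesamratof, litaja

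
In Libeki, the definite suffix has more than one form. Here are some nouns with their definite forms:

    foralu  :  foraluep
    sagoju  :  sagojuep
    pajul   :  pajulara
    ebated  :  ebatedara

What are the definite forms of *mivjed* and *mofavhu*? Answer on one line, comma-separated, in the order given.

mivjedara, mofavhuep

The suffix is conditioned by the final sound: -ara when the stem ends in a consonant (*pajul*, *ebated*); -ep when the stem ends in a vowel (*foralu*, *sagoju*).
The final sound of *mivjed* is /d/, which is a consonant, so the suffix is -ara, giving *mivjedara*.
Since the final sound of *mofavhu* is /u/ (a vowel), it takes -ep, giving *mofavhuep*.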